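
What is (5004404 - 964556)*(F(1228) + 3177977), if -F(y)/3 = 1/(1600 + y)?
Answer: 9076850624409786/707 ≈ 1.2839e+13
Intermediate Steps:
F(y) = -3/(1600 + y)
(5004404 - 964556)*(F(1228) + 3177977) = (5004404 - 964556)*(-3/(1600 + 1228) + 3177977) = 4039848*(-3/2828 + 3177977) = 4039848*(8987318953/2828) = 9076850624409786/707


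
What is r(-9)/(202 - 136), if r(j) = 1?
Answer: 1/66 ≈ 0.015152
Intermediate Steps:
r(-9)/(202 - 136) = 1/(202 - 136) = 1/66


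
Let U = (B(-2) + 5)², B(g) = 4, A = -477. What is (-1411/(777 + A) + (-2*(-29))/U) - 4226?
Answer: -34262897/8100 ≈ -4230.0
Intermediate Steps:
U = 81 (U = (4 + 5)² = 9² = 81)
(-1411/(777 + A) + (-2*(-29))/U) - 4226 = (-1411/(777 - 477) - 2*(-29)/81) - 4226 = (-1411/300 + 58*(1/81)) - 4226 = (-1411*1/300 + 58/81) - 4226 = (-1411/300 + 58/81) - 4226 = -32297/8100 - 4226 = -34262897/8100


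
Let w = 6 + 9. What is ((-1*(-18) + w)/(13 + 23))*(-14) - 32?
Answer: -269/6 ≈ -44.833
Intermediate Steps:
w = 15
((-1*(-18) + w)/(13 + 23))*(-14) - 32 = ((-1*(-18) + 15)/(13 + 23))*(-14) - 32 = ((18 + 15)/36)*(-14) - 32 = (33*(1/36))*(-14) - 32 = (11/12)*(-14) - 32 = -77/6 - 32 = -269/6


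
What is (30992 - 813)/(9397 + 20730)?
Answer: 30179/30127 ≈ 1.0017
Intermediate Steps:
(30992 - 813)/(9397 + 20730) = 30179/30127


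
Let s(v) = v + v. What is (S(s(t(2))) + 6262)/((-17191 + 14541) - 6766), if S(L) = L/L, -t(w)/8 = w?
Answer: -6263/9416 ≈ -0.66514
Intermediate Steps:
t(w) = -8*w
s(v) = 2*v
S(L) = 1
(S(s(t(2))) + 6262)/((-17191 + 14541) - 6766) = (1 + 6262)/((-17191 + 14541) - 6766) = 6263/(-2650 - 6766) = 6263/(-9416) = 6263*(-1/9416) = -6263/9416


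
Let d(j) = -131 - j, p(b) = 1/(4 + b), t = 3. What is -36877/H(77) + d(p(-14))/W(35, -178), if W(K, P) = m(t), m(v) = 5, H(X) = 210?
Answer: -105937/525 ≈ -201.78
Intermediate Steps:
W(K, P) = 5
-36877/H(77) + d(p(-14))/W(35, -178) = -36877/210 + (-131 - 1/(4 - 14))/5 = -36877*1/210 + (-131 - 1/(-10))*(⅕) = -36877/210 + (-131 - 1*(-⅒))*(⅕) = -36877/210 + (-131 + ⅒)*(⅕) = -36877/210 - 1309/10*⅕ = -36877/210 - 1309/50 = -105937/525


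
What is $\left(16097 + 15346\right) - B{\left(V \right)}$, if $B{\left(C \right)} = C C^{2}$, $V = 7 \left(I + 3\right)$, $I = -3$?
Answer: $31443$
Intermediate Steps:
$V = 0$ ($V = 7 \left(-3 + 3\right) = 7 \cdot 0 = 0$)
$B{\left(C \right)} = C^{3}$
$\left(16097 + 15346\right) - B{\left(V \right)} = \left(16097 + 15346\right) - 0^{3} = 31443 - 0 = 31443 + 0 = 31443$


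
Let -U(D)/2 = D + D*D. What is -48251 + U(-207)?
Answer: -133535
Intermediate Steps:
U(D) = -2*D - 2*D² (U(D) = -2*(D + D*D) = -2*(D + D²) = -2*D - 2*D²)
-48251 + U(-207) = -48251 - 2*(-207)*(1 - 207) = -48251 - 2*(-207)*(-206) = -48251 - 85284 = -133535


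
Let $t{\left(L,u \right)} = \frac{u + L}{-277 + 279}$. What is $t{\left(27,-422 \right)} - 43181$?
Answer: $- \frac{86757}{2} \approx -43379.0$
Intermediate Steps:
$t{\left(L,u \right)} = \frac{L}{2} + \frac{u}{2}$ ($t{\left(L,u \right)} = \frac{L + u}{2} = \left(L + u\right) \frac{1}{2} = \frac{L}{2} + \frac{u}{2}$)
$t{\left(27,-422 \right)} - 43181 = \left(\frac{1}{2} \cdot 27 + \frac{1}{2} \left(-422\right)\right) - 43181 = \left(\frac{27}{2} - 211\right) - 43181 = - \frac{395}{2} - 43181 = - \frac{86757}{2}$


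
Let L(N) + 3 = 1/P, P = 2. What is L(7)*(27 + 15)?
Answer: -105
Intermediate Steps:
L(N) = -5/2 (L(N) = -3 + 1/2 = -3 + ½ = -5/2)
L(7)*(27 + 15) = -5*(27 + 15)/2 = -5/2*42 = -105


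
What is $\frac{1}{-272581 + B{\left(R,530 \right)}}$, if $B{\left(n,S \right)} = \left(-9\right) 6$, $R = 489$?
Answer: $- \frac{1}{272635} \approx -3.6679 \cdot 10^{-6}$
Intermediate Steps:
$B{\left(n,S \right)} = -54$
$\frac{1}{-272581 + B{\left(R,530 \right)}} = \frac{1}{-272581 - 54} = \frac{1}{-272635} = - \frac{1}{272635}$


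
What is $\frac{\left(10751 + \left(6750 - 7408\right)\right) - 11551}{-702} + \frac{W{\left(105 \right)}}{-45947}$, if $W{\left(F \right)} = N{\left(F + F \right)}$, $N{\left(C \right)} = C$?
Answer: $\frac{1237839}{597311} \approx 2.0724$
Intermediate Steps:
$W{\left(F \right)} = 2 F$ ($W{\left(F \right)} = F + F = 2 F$)
$\frac{\left(10751 + \left(6750 - 7408\right)\right) - 11551}{-702} + \frac{W{\left(105 \right)}}{-45947} = \frac{\left(10751 + \left(6750 - 7408\right)\right) - 11551}{-702} + \frac{2 \cdot 105}{-45947} = \left(\left(10751 + \left(6750 - 7408\right)\right) - 11551\right) \left(- \frac{1}{702}\right) + 210 \left(- \frac{1}{45947}\right) = \left(\left(10751 - 658\right) - 11551\right) \left(- \frac{1}{702}\right) - \frac{210}{45947} = \left(10093 - 11551\right) \left(- \frac{1}{702}\right) - \frac{210}{45947} = \left(-1458\right) \left(- \frac{1}{702}\right) - \frac{210}{45947} = \frac{27}{13} - \frac{210}{45947} = \frac{1237839}{597311}$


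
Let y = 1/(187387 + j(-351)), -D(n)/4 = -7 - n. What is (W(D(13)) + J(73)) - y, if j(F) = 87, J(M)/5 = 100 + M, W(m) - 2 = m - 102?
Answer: 158415529/187474 ≈ 845.00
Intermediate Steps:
D(n) = 28 + 4*n (D(n) = -4*(-7 - n) = 28 + 4*n)
W(m) = -100 + m (W(m) = 2 + (m - 102) = 2 + (-102 + m) = -100 + m)
J(M) = 500 + 5*M (J(M) = 5*(100 + M) = 500 + 5*M)
y = 1/187474 (y = 1/(187387 + 87) = 1/187474 ≈ 5.3341e-6)
(W(D(13)) + J(73)) - y = ((-100 + (28 + 4*13)) + (500 + 5*73)) - 1*1/187474 = ((-100 + (28 + 52)) + (500 + 365)) - 1/187474 = ((-100 + 80) + 865) - 1/187474 = (-20 + 865) - 1/187474 = 845 - 1/187474 = 158415529/187474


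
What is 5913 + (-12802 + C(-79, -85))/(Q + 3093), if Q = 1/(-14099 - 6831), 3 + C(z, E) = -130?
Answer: 382516129907/64736489 ≈ 5908.8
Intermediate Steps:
C(z, E) = -133 (C(z, E) = -3 - 130 = -133)
Q = -1/20930 (Q = 1/(-20930) = -1/20930 ≈ -4.7778e-5)
5913 + (-12802 + C(-79, -85))/(Q + 3093) = 5913 + (-12802 - 133)/(-1/20930 + 3093) = 5913 - 12935/64736489/20930 = 5913 - 12935*20930/64736489 = 5913 - 270729550/64736489 = 382516129907/64736489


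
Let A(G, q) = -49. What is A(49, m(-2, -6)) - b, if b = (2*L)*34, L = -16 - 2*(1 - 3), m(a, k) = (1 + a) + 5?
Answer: 767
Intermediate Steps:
m(a, k) = 6 + a
L = -12 (L = -16 - 2*(-2) = -16 + 4 = -12)
b = -816 (b = (2*(-12))*34 = -24*34 = -816)
A(49, m(-2, -6)) - b = -49 - 1*(-816) = -49 + 816 = 767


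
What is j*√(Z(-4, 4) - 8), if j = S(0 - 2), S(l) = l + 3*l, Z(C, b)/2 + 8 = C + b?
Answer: -16*I*√6 ≈ -39.192*I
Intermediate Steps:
Z(C, b) = -16 + 2*C + 2*b (Z(C, b) = -16 + 2*(C + b) = -16 + (2*C + 2*b) = -16 + 2*C + 2*b)
S(l) = 4*l
j = -8 (j = 4*(0 - 2) = 4*(-2) = -8)
j*√(Z(-4, 4) - 8) = -8*√((-16 + 2*(-4) + 2*4) - 8) = -8*√((-16 - 8 + 8) - 8) = -8*√(-16 - 8) = -16*I*√6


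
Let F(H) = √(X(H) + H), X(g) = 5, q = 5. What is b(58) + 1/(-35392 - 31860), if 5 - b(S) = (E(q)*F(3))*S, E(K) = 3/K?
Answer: 336259/67252 - 348*√2/5 ≈ -93.429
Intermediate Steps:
F(H) = √(5 + H)
b(S) = 5 - 6*S*√2/5 (b(S) = 5 - (3/5)*√(5 + 3)*S = 5 - (3*(⅕))*√8*S = 5 - 3*(2*√2)/5*S = 5 - 6*√2/5*S = 5 - 6*S*√2/5)
b(58) + 1/(-35392 - 31860) = (5 - 6/5*58*√2) + 1/(-35392 - 31860) = (5 - 348*√2/5) + 1/(-67252) = (5 - 348*√2/5) - 1/67252 = 336259/67252 - 348*√2/5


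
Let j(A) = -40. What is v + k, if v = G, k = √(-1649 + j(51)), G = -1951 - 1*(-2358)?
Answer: 407 + I*√1689 ≈ 407.0 + 41.097*I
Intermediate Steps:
G = 407 (G = -1951 + 2358 = 407)
k = I*√1689 (k = √(-1649 - 40) = √(-1689) = I*√1689 ≈ 41.097*I)
v = 407
v + k = 407 + I*√1689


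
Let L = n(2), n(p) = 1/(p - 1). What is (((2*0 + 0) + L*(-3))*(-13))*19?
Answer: 741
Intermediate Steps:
n(p) = 1/(-1 + p)
L = 1 (L = 1/(-1 + 2) = 1/1 = 1)
(((2*0 + 0) + L*(-3))*(-13))*19 = (((2*0 + 0) + 1*(-3))*(-13))*19 = (((0 + 0) - 3)*(-13))*19 = ((0 - 3)*(-13))*19 = -3*(-13)*19 = 39*19 = 741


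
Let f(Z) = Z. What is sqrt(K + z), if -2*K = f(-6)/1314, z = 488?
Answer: sqrt(93620310)/438 ≈ 22.091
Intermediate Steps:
K = 1/438 (K = -(-3)/1314 = -1/2*(-1/219) = 1/438 ≈ 0.0022831)
sqrt(K + z) = sqrt(1/438 + 488) = sqrt(213745/438) = sqrt(93620310)/438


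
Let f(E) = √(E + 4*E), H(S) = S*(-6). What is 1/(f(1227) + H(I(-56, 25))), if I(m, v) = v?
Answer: -10/1091 - √6135/16365 ≈ -0.013952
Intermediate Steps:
H(S) = -6*S
f(E) = √5*√E (f(E) = √(5*E) = √5*√E)
1/(f(1227) + H(I(-56, 25))) = 1/(√5*√1227 - 6*25) = 1/(√6135 - 150) = 1/(-150 + √6135)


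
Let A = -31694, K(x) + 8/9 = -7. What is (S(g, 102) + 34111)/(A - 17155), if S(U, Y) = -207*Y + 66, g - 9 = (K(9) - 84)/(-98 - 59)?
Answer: -13063/48849 ≈ -0.26742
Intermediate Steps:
K(x) = -71/9 (K(x) = -8/9 - 7 = -71/9)
g = 13544/1413 (g = 9 + (-71/9 - 84)/(-98 - 59) = 9 - 827/9/(-157) = 9 - 827/9*(-1/157) = 9 + 827/1413 = 13544/1413 ≈ 9.5853)
S(U, Y) = 66 - 207*Y
(S(g, 102) + 34111)/(A - 17155) = ((66 - 207*102) + 34111)/(-31694 - 17155) = ((66 - 21114) + 34111)/(-48849) = (-21048 + 34111)*(-1/48849) = 13063*(-1/48849) = -13063/48849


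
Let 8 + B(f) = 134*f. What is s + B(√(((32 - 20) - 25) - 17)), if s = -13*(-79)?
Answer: 1019 + 134*I*√30 ≈ 1019.0 + 733.95*I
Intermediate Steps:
B(f) = -8 + 134*f
s = 1027
s + B(√(((32 - 20) - 25) - 17)) = 1027 + (-8 + 134*√(((32 - 20) - 25) - 17)) = 1027 + (-8 + 134*√((12 - 25) - 17)) = 1027 + (-8 + 134*√(-13 - 17)) = 1027 + (-8 + 134*√(-30)) = 1027 + (-8 + 134*(I*√30)) = 1027 + (-8 + 134*I*√30) = 1019 + 134*I*√30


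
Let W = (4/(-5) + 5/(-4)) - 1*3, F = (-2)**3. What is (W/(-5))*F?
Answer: -202/25 ≈ -8.0800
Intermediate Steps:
F = -8
W = -101/20 (W = (4*(-1/5) + 5*(-1/4)) - 3 = (-4/5 - 5/4) - 3 = -41/20 - 3 = -101/20 ≈ -5.0500)
(W/(-5))*F = -101/20/(-5)*(-8) = -101/20*(-1/5)*(-8) = (101/100)*(-8) = -202/25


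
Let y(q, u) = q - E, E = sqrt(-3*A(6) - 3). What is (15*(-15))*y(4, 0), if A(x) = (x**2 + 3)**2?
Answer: -900 + 225*I*sqrt(4566) ≈ -900.0 + 15204.0*I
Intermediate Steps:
A(x) = (3 + x**2)**2
E = I*sqrt(4566) (E = sqrt(-3*(3 + 6**2)**2 - 3) = sqrt(-3*(3 + 36)**2 - 3) = sqrt(-3*39**2 - 3) = sqrt(-3*1521 - 3) = sqrt(-4563 - 3) = sqrt(-4566) = I*sqrt(4566) ≈ 67.572*I)
y(q, u) = q - I*sqrt(4566)
(15*(-15))*y(4, 0) = (15*(-15))*(4 - I*sqrt(4566)) = -225*(4 - I*sqrt(4566)) = -900 + 225*I*sqrt(4566)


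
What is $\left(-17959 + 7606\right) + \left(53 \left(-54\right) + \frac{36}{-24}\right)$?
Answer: $- \frac{26433}{2} \approx -13217.0$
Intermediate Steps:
$\left(-17959 + 7606\right) + \left(53 \left(-54\right) + \frac{36}{-24}\right) = -10353 + \left(-2862 + 36 \left(- \frac{1}{24}\right)\right) = -10353 - \frac{5727}{2} = - \frac{26433}{2}$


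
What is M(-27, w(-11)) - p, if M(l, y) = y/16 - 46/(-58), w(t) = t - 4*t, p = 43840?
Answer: -20340435/464 ≈ -43837.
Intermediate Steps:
w(t) = -3*t (w(t) = t - 4*t = -3*t)
M(l, y) = 23/29 + y/16 (M(l, y) = y*(1/16) - 46*(-1/58) = y/16 + 23/29 = 23/29 + y/16)
M(-27, w(-11)) - p = (23/29 + (-3*(-11))/16) - 1*43840 = (23/29 + (1/16)*33) - 43840 = (23/29 + 33/16) - 43840 = 1325/464 - 43840 = -20340435/464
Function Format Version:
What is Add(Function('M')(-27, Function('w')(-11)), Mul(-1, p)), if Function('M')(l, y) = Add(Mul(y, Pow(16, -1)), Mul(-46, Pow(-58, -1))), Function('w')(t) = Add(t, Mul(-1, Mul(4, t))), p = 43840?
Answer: Rational(-20340435, 464) ≈ -43837.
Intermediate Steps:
Function('w')(t) = Mul(-3, t) (Function('w')(t) = Add(t, Mul(-4, t)) = Mul(-3, t))
Function('M')(l, y) = Add(Rational(23, 29), Mul(Rational(1, 16), y)) (Function('M')(l, y) = Add(Mul(y, Rational(1, 16)), Mul(-46, Rational(-1, 58))) = Add(Mul(Rational(1, 16), y), Rational(23, 29)) = Add(Rational(23, 29), Mul(Rational(1, 16), y)))
Add(Function('M')(-27, Function('w')(-11)), Mul(-1, p)) = Add(Add(Rational(23, 29), Mul(Rational(1, 16), Mul(-3, -11))), Mul(-1, 43840)) = Add(Add(Rational(23, 29), Mul(Rational(1, 16), 33)), -43840) = Add(Add(Rational(23, 29), Rational(33, 16)), -43840) = Add(Rational(1325, 464), -43840) = Rational(-20340435, 464)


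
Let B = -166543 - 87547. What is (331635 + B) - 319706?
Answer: -242161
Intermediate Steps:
B = -254090
(331635 + B) - 319706 = (331635 - 254090) - 319706 = 77545 - 319706 = -242161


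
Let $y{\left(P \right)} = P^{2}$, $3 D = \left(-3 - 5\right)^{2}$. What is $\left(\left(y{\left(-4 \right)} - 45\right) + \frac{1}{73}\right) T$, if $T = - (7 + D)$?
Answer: $\frac{179860}{219} \approx 821.28$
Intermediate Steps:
$D = \frac{64}{3}$ ($D = \frac{\left(-3 - 5\right)^{2}}{3} = \frac{\left(-8\right)^{2}}{3} = \frac{1}{3} \cdot 64 = \frac{64}{3} \approx 21.333$)
$T = - \frac{85}{3}$ ($T = - (7 + \frac{64}{3}) = \left(-1\right) \frac{85}{3} = - \frac{85}{3} \approx -28.333$)
$\left(\left(y{\left(-4 \right)} - 45\right) + \frac{1}{73}\right) T = \left(\left(\left(-4\right)^{2} - 45\right) + \frac{1}{73}\right) \left(- \frac{85}{3}\right) = \left(\left(16 - 45\right) + \frac{1}{73}\right) \left(- \frac{85}{3}\right) = \left(-29 + \frac{1}{73}\right) \left(- \frac{85}{3}\right) = \left(- \frac{2116}{73}\right) \left(- \frac{85}{3}\right) = \frac{179860}{219}$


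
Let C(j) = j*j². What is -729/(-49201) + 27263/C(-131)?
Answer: 297491476/110608325291 ≈ 0.0026896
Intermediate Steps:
C(j) = j³
-729/(-49201) + 27263/C(-131) = -729/(-49201) + 27263/((-131)³) = -729*(-1/49201) + 27263/(-2248091) = 729/49201 + 27263*(-1/2248091) = 729/49201 - 27263/2248091 = 297491476/110608325291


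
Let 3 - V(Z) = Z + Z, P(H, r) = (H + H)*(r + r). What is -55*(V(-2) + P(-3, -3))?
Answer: -2365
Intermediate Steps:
P(H, r) = 4*H*r (P(H, r) = (2*H)*(2*r) = 4*H*r)
V(Z) = 3 - 2*Z (V(Z) = 3 - (Z + Z) = 3 - 2*Z)
-55*(V(-2) + P(-3, -3)) = -55*((3 - 2*(-2)) + 4*(-3)*(-3)) = -55*((3 + 4) + 36) = -55*(7 + 36) = -55*43 = -2365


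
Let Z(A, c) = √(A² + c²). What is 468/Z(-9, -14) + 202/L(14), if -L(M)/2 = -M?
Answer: 101/14 + 468*√277/277 ≈ 35.334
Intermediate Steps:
L(M) = 2*M (L(M) = -(-2)*M = 2*M)
468/Z(-9, -14) + 202/L(14) = 468/(√((-9)² + (-14)²)) + 202/((2*14)) = 468/(√(81 + 196)) + 202/28 = 468/(√277) + 202*(1/28) = 468*(√277/277) + 101/14 = 468*√277/277 + 101/14 = 101/14 + 468*√277/277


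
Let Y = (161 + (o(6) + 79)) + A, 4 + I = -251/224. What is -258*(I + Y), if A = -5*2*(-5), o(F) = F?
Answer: -8405253/112 ≈ -75047.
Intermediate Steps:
A = 50 (A = -10*(-5) = 50)
I = -1147/224 (I = -4 - 251/224 = -1147/224 ≈ -5.1205)
Y = 296 (Y = (161 + (6 + 79)) + 50 = (161 + 85) + 50 = 246 + 50 = 296)
-258*(I + Y) = -258*(-1147/224 + 296) = -258*65157/224 = -8405253/112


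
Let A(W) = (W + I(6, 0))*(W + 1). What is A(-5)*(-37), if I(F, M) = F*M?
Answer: -740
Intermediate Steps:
A(W) = W*(1 + W) (A(W) = (W + 6*0)*(W + 1) = (W + 0)*(1 + W) = W*(1 + W))
A(-5)*(-37) = -5*(1 - 5)*(-37) = -5*(-4)*(-37) = 20*(-37) = -740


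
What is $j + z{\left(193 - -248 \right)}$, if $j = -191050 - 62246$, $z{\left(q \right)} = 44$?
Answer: $-253252$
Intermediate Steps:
$j = -253296$
$j + z{\left(193 - -248 \right)} = -253296 + 44 = -253252$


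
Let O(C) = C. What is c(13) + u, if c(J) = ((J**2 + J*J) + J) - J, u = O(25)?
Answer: 363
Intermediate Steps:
u = 25
c(J) = 2*J**2 (c(J) = ((J**2 + J**2) + J) - J = (2*J**2 + J) - J = (J + 2*J**2) - J = 2*J**2)
c(13) + u = 2*13**2 + 25 = 2*169 + 25 = 338 + 25 = 363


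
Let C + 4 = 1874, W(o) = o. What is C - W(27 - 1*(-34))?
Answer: 1809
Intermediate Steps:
C = 1870 (C = -4 + 1874 = 1870)
C - W(27 - 1*(-34)) = 1870 - (27 - 1*(-34)) = 1870 - (27 + 34) = 1870 - 1*61 = 1870 - 61 = 1809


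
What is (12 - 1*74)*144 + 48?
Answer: -8880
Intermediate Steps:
(12 - 1*74)*144 + 48 = (12 - 74)*144 + 48 = -62*144 + 48 = -8928 + 48 = -8880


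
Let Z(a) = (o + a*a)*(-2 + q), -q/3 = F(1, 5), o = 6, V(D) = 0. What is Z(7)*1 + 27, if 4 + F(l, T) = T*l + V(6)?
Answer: -248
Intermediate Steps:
F(l, T) = -4 + T*l (F(l, T) = -4 + (T*l + 0) = -4 + T*l)
q = -3 (q = -3*(-4 + 5*1) = -3*(-4 + 5) = -3*1 = -3)
Z(a) = -30 - 5*a² (Z(a) = (6 + a*a)*(-2 - 3) = (6 + a²)*(-5) = -30 - 5*a²)
Z(7)*1 + 27 = (-30 - 5*7²)*1 + 27 = (-30 - 5*49)*1 + 27 = (-30 - 245)*1 + 27 = -275*1 + 27 = -275 + 27 = -248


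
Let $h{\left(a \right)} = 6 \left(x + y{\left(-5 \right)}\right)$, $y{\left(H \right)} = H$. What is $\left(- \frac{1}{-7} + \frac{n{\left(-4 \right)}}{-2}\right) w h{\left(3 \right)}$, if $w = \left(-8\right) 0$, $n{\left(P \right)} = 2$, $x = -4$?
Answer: $0$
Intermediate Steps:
$w = 0$
$h{\left(a \right)} = -54$ ($h{\left(a \right)} = 6 \left(-4 - 5\right) = 6 \left(-9\right) = -54$)
$\left(- \frac{1}{-7} + \frac{n{\left(-4 \right)}}{-2}\right) w h{\left(3 \right)} = \left(- \frac{1}{-7} + \frac{2}{-2}\right) 0 \left(-54\right) = \left(\left(-1\right) \left(- \frac{1}{7}\right) + 2 \left(- \frac{1}{2}\right)\right) 0 \left(-54\right) = \left(\frac{1}{7} - 1\right) 0 \left(-54\right) = \left(- \frac{6}{7}\right) 0 \left(-54\right) = 0 \left(-54\right) = 0$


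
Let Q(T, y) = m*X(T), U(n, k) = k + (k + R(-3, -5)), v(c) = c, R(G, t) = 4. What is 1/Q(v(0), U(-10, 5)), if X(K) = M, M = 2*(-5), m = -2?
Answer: 1/20 ≈ 0.050000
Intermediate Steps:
M = -10
X(K) = -10
U(n, k) = 4 + 2*k (U(n, k) = k + (k + 4) = k + (4 + k) = 4 + 2*k)
Q(T, y) = 20 (Q(T, y) = -2*(-10) = 20)
1/Q(v(0), U(-10, 5)) = 1/20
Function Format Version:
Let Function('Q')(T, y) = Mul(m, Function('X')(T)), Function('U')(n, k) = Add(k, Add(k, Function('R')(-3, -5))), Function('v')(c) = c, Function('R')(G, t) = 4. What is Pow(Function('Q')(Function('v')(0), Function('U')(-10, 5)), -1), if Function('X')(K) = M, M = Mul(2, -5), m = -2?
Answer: Rational(1, 20) ≈ 0.050000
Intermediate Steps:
M = -10
Function('X')(K) = -10
Function('U')(n, k) = Add(4, Mul(2, k)) (Function('U')(n, k) = Add(k, Add(k, 4)) = Add(k, Add(4, k)) = Add(4, Mul(2, k)))
Function('Q')(T, y) = 20 (Function('Q')(T, y) = Mul(-2, -10) = 20)
Pow(Function('Q')(Function('v')(0), Function('U')(-10, 5)), -1) = Pow(20, -1) = Rational(1, 20)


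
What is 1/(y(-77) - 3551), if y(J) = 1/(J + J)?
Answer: -154/546855 ≈ -0.00028161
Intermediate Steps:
y(J) = 1/(2*J)
1/(y(-77) - 3551) = 1/((½)/(-77) - 3551) = 1/((½)*(-1/77) - 3551) = 1/(-1/154 - 3551) = 1/(-546855/154) = -154/546855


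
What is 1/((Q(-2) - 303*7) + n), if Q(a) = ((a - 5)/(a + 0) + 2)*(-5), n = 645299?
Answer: 2/1286301 ≈ 1.5548e-6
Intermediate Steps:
Q(a) = -10 - 5*(-5 + a)/a (Q(a) = ((-5 + a)/a + 2)*(-5) = (2 + (-5 + a)/a)*(-5) = -10 - 5*(-5 + a)/a)
1/((Q(-2) - 303*7) + n) = 1/(((-15 + 25/(-2)) - 303*7) + 645299) = 1/(((-15 + 25*(-1/2)) - 2121) + 645299) = 1/(((-15 - 25/2) - 2121) + 645299) = 1/((-55/2 - 2121) + 645299) = 1/(-4297/2 + 645299) = 1/(1286301/2) = 2/1286301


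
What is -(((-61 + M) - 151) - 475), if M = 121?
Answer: 566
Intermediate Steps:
-(((-61 + M) - 151) - 475) = -(((-61 + 121) - 151) - 475) = -((60 - 151) - 475) = -(-91 - 475) = -1*(-566) = 566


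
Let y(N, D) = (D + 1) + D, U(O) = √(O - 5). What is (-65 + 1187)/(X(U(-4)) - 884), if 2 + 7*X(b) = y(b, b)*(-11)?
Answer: -5411406/4272973 + 57596*I/4272973 ≈ -1.2664 + 0.013479*I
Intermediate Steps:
U(O) = √(-5 + O)
y(N, D) = 1 + 2*D (y(N, D) = (1 + D) + D = 1 + 2*D)
X(b) = -13/7 - 22*b/7 (X(b) = -2/7 + ((1 + 2*b)*(-11))/7 = -2/7 + (-11 - 22*b)/7 = -2/7 + (-11/7 - 22*b/7) = -13/7 - 22*b/7)
(-65 + 1187)/(X(U(-4)) - 884) = (-65 + 1187)/((-13/7 - 22*√(-5 - 4)/7) - 884) = 1122/((-13/7 - 66*I/7) - 884) = 1122/(-6201/7 - 66*I/7) = 1122*(49*(-6201/7 + 66*I/7)/38456757) = 18326*(-6201/7 + 66*I/7)/12818919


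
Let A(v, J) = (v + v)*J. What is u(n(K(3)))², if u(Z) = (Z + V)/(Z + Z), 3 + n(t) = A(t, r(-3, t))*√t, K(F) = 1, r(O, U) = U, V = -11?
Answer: 36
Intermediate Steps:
A(v, J) = 2*J*v (A(v, J) = (2*v)*J = 2*J*v)
n(t) = -3 + 2*t^(5/2) (n(t) = -3 + (2*t*t)*√t = -3 + (2*t²)*√t = -3 + 2*t^(5/2))
u(Z) = (-11 + Z)/(2*Z) (u(Z) = (Z - 11)/(Z + Z) = (-11 + Z)/((2*Z)) = (-11 + Z)*(1/(2*Z)) = (-11 + Z)/(2*Z))
u(n(K(3)))² = ((-11 + (-3 + 2*1^(5/2)))/(2*(-3 + 2*1^(5/2))))² = ((-11 + (-3 + 2*1))/(2*(-3 + 2*1)))² = ((-11 + (-3 + 2))/(2*(-3 + 2)))² = ((½)*(-11 - 1)/(-1))² = ((½)*(-1)*(-12))² = 6² = 36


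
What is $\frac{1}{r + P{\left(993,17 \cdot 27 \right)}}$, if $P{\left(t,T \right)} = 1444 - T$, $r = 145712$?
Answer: $\frac{1}{146697} \approx 6.8168 \cdot 10^{-6}$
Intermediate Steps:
$\frac{1}{r + P{\left(993,17 \cdot 27 \right)}} = \frac{1}{145712 + \left(1444 - 17 \cdot 27\right)} = \frac{1}{145712 + \left(1444 - 459\right)} = \frac{1}{145712 + 985} = \frac{1}{146697}$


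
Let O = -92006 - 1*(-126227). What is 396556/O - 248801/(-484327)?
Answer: 200576996833/16574154267 ≈ 12.102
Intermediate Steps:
O = 34221 (O = -92006 + 126227 = 34221)
396556/O - 248801/(-484327) = 396556/34221 - 248801/(-484327) = 396556*(1/34221) - 248801*(-1/484327) = 396556/34221 + 248801/484327 = 200576996833/16574154267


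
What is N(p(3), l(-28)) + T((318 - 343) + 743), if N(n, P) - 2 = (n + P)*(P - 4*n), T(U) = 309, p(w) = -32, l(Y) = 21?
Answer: -1328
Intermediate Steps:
N(n, P) = 2 + (P + n)*(P - 4*n) (N(n, P) = 2 + (n + P)*(P - 4*n) = 2 + (P + n)*(P - 4*n))
N(p(3), l(-28)) + T((318 - 343) + 743) = (2 + 21**2 - 4*(-32)**2 - 3*21*(-32)) + 309 = (2 + 441 - 4*1024 + 2016) + 309 = (2 + 441 - 4096 + 2016) + 309 = -1637 + 309 = -1328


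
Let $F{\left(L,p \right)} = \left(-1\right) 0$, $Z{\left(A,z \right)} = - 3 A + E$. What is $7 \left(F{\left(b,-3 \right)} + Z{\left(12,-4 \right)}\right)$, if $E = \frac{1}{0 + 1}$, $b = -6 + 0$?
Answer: $-245$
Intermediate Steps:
$b = -6$
$E = 1$ ($E = 1^{-1} = 1$)
$Z{\left(A,z \right)} = 1 - 3 A$ ($Z{\left(A,z \right)} = - 3 A + 1 = 1 - 3 A$)
$F{\left(L,p \right)} = 0$
$7 \left(F{\left(b,-3 \right)} + Z{\left(12,-4 \right)}\right) = 7 \left(0 + \left(1 - 36\right)\right) = 7 \left(0 - 35\right) = 7 \left(-35\right) = -245$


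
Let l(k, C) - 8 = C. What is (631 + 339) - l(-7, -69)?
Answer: 1031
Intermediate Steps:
l(k, C) = 8 + C
(631 + 339) - l(-7, -69) = (631 + 339) - (8 - 69) = 970 - 1*(-61) = 970 + 61 = 1031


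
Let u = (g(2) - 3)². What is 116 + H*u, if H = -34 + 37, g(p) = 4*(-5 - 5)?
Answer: 5663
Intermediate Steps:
g(p) = -40 (g(p) = 4*(-10) = -40)
u = 1849 (u = (-40 - 3)² = (-43)² = 1849)
H = 3
116 + H*u = 116 + 3*1849 = 116 + 5547 = 5663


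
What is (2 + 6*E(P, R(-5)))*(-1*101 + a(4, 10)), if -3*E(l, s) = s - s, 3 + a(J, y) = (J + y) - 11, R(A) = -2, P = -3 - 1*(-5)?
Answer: -202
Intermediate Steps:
P = 2 (P = -3 + 5 = 2)
a(J, y) = -14 + J + y (a(J, y) = -3 + ((J + y) - 11) = -3 + (-11 + J + y) = -14 + J + y)
E(l, s) = 0 (E(l, s) = -(s - s)/3 = -1/3*0 = 0)
(2 + 6*E(P, R(-5)))*(-1*101 + a(4, 10)) = (2 + 6*0)*(-1*101 + (-14 + 4 + 10)) = (2 + 0)*(-101 + 0) = 2*(-101) = -202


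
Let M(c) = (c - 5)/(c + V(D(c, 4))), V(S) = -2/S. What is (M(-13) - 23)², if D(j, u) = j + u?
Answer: 6165289/13225 ≈ 466.18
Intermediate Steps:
M(c) = (-5 + c)/(c - 2/(4 + c)) (M(c) = (c - 5)/(c - 2/(c + 4)) = (-5 + c)/(c - 2/(4 + c)))
(M(-13) - 23)² = ((-5 - 13)*(4 - 13)/(-2 - 13*(4 - 13)) - 23)² = (-18*(-9)/(-2 - 13*(-9)) - 23)² = (-18*(-9)/(-2 + 117) - 23)² = (-18*(-9)/115 - 23)² = ((1/115)*(-18)*(-9) - 23)² = (162/115 - 23)² = (-2483/115)² = 6165289/13225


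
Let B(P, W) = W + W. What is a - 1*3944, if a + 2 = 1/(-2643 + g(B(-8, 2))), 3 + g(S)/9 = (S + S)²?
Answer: -8262925/2094 ≈ -3946.0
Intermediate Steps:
B(P, W) = 2*W
g(S) = -27 + 36*S² (g(S) = -27 + 9*(S + S)² = -27 + 9*(2*S)² = -27 + 9*(4*S²) = -27 + 36*S²)
a = -4189/2094 (a = -2 + 1/(-2643 + (-27 + 36*(2*2)²)) = -2 + 1/(-2643 + (-27 + 36*4²)) = -2 + 1/(-2643 + (-27 + 36*16)) = -2 + 1/(-2643 + (-27 + 576)) = -2 + 1/(-2643 + 549) = -2 + 1/(-2094) = -2 - 1/2094 = -4189/2094 ≈ -2.0005)
a - 1*3944 = -4189/2094 - 1*3944 = -4189/2094 - 3944 = -8262925/2094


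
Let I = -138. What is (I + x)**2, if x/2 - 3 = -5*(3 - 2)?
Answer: 20164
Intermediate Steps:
x = -4 (x = 6 + 2*(-5*(3 - 2)) = 6 + 2*(-5*1) = 6 + 2*(-5) = 6 - 10 = -4)
(I + x)**2 = (-138 - 4)**2 = (-142)**2 = 20164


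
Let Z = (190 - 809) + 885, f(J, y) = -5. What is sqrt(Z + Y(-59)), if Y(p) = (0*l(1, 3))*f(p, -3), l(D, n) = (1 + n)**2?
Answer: sqrt(266) ≈ 16.310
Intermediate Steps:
Z = 266 (Z = -619 + 885 = 266)
Y(p) = 0 (Y(p) = (0*(1 + 3)**2)*(-5) = (0*4**2)*(-5) = (0*16)*(-5) = 0*(-5) = 0)
sqrt(Z + Y(-59)) = sqrt(266 + 0) = sqrt(266)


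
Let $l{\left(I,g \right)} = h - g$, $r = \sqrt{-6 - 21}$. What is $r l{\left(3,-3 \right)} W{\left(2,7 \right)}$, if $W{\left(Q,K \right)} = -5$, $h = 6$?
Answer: $- 135 i \sqrt{3} \approx - 233.83 i$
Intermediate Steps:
$r = 3 i \sqrt{3}$ ($r = \sqrt{-27} = 3 i \sqrt{3} \approx 5.1962 i$)
$l{\left(I,g \right)} = 6 - g$
$r l{\left(3,-3 \right)} W{\left(2,7 \right)} = 3 i \sqrt{3} \left(6 - -3\right) \left(-5\right) = 3 i \sqrt{3} \left(6 + 3\right) \left(-5\right) = 3 i \sqrt{3} \cdot 9 \left(-5\right) = 27 i \sqrt{3} \left(-5\right) = - 135 i \sqrt{3}$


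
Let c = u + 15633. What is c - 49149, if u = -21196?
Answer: -54712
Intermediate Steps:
c = -5563 (c = -21196 + 15633 = -5563)
c - 49149 = -5563 - 49149 = -54712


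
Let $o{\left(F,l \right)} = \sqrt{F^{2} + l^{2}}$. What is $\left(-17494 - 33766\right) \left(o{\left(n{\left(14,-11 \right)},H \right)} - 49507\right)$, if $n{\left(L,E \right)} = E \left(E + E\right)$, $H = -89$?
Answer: $2537728820 - 51260 \sqrt{66485} \approx 2.5245 \cdot 10^{9}$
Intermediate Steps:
$n{\left(L,E \right)} = 2 E^{2}$ ($n{\left(L,E \right)} = E 2 E = 2 E^{2}$)
$\left(-17494 - 33766\right) \left(o{\left(n{\left(14,-11 \right)},H \right)} - 49507\right) = \left(-17494 - 33766\right) \left(\sqrt{\left(2 \left(-11\right)^{2}\right)^{2} + \left(-89\right)^{2}} - 49507\right) = - 51260 \left(\sqrt{\left(2 \cdot 121\right)^{2} + 7921} - 49507\right) = - 51260 \left(\sqrt{242^{2} + 7921} - 49507\right) = - 51260 \left(\sqrt{58564 + 7921} - 49507\right) = - 51260 \left(\sqrt{66485} - 49507\right) = - 51260 \left(-49507 + \sqrt{66485}\right) = 2537728820 - 51260 \sqrt{66485}$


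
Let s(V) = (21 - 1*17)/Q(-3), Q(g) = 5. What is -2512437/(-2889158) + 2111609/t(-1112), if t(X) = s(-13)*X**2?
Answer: 21465407883511/7145141979904 ≈ 3.0042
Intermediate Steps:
s(V) = 4/5 (s(V) = (21 - 1*17)/5 = (21 - 17)*(1/5) = 4*(1/5) = 4/5)
t(X) = 4*X**2/5
-2512437/(-2889158) + 2111609/t(-1112) = -2512437/(-2889158) + 2111609/(((4/5)*(-1112)**2)) = -2512437*(-1/2889158) + 2111609/(((4/5)*1236544)) = 2512437/2889158 + 2111609/(4946176/5) = 2512437/2889158 + 2111609*(5/4946176) = 2512437/2889158 + 10558045/4946176 = 21465407883511/7145141979904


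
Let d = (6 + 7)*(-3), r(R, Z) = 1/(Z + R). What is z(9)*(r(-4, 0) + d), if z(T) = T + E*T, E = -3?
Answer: 1413/2 ≈ 706.50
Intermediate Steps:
r(R, Z) = 1/(R + Z)
d = -39 (d = 13*(-3) = -39)
z(T) = -2*T (z(T) = T - 3*T = -2*T)
z(9)*(r(-4, 0) + d) = (-2*9)*(1/(-4 + 0) - 39) = -18*(1/(-4) - 39) = -18*(-1/4 - 39) = -18*(-157/4) = 1413/2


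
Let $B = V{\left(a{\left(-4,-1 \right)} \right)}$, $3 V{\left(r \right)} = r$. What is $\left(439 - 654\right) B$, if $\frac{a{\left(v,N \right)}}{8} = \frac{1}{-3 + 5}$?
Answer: $- \frac{860}{3} \approx -286.67$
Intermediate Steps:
$a{\left(v,N \right)} = 4$ ($a{\left(v,N \right)} = \frac{8}{-3 + 5} = \frac{8}{2} = 8 \cdot \frac{1}{2} = 4$)
$V{\left(r \right)} = \frac{r}{3}$
$B = \frac{4}{3}$ ($B = \frac{1}{3} \cdot 4 = \frac{4}{3} \approx 1.3333$)
$\left(439 - 654\right) B = \left(439 - 654\right) \frac{4}{3} = \left(-215\right) \frac{4}{3} = - \frac{860}{3}$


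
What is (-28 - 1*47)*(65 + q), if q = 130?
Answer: -14625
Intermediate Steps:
(-28 - 1*47)*(65 + q) = (-28 - 1*47)*(65 + 130) = (-28 - 47)*195 = -75*195 = -14625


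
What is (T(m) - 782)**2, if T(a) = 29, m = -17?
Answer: 567009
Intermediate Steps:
(T(m) - 782)**2 = (29 - 782)**2 = (-753)**2 = 567009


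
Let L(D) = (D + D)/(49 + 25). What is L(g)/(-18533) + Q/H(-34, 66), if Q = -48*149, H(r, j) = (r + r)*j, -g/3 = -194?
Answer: 204236024/128229827 ≈ 1.5927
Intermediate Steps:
g = 582 (g = -3*(-194) = 582)
H(r, j) = 2*j*r (H(r, j) = (2*r)*j = 2*j*r)
L(D) = D/37 (L(D) = (2*D)/74 = (2*D)*(1/74) = D/37)
Q = -7152
L(g)/(-18533) + Q/H(-34, 66) = ((1/37)*582)/(-18533) - 7152/(2*66*(-34)) = (582/37)*(-1/18533) - 7152/(-4488) = -582/685721 - 7152*(-1/4488) = -582/685721 + 298/187 = 204236024/128229827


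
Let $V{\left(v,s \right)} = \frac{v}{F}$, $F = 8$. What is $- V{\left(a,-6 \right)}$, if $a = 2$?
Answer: $- \frac{1}{4} \approx -0.25$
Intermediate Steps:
$V{\left(v,s \right)} = \frac{v}{8}$
$- V{\left(a,-6 \right)} = - \frac{2}{8} = \left(-1\right) \frac{1}{4} = - \frac{1}{4}$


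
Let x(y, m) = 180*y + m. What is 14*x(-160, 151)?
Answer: -401086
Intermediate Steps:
x(y, m) = m + 180*y
14*x(-160, 151) = 14*(151 + 180*(-160)) = 14*(151 - 28800) = 14*(-28649) = -401086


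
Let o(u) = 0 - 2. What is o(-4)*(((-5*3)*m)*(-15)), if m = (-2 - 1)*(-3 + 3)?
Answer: 0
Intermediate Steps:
m = 0 (m = -3*0 = 0)
o(u) = -2
o(-4)*(((-5*3)*m)*(-15)) = -2*-5*3*0*(-15) = -2*(-15*0)*(-15) = -0*(-15) = -2*0 = 0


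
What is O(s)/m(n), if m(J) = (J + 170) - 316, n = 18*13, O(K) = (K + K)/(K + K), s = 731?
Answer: 1/88 ≈ 0.011364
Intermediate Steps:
O(K) = 1 (O(K) = (2*K)/((2*K)) = (2*K)*(1/(2*K)) = 1)
n = 234
m(J) = -146 + J (m(J) = (170 + J) - 316 = -146 + J)
O(s)/m(n) = 1/(-146 + 234) = 1/88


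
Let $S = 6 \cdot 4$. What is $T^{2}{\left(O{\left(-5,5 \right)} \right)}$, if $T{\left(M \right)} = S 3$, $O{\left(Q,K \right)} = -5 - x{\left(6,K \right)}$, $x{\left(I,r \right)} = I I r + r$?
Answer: $5184$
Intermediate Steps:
$S = 24$
$x{\left(I,r \right)} = r + r I^{2}$ ($x{\left(I,r \right)} = I^{2} r + r = r I^{2} + r = r + r I^{2}$)
$O{\left(Q,K \right)} = -5 - 37 K$ ($O{\left(Q,K \right)} = -5 - K \left(1 + 6^{2}\right) = -5 - K \left(1 + 36\right) = -5 - K 37 = -5 - 37 K$)
$T{\left(M \right)} = 72$ ($T{\left(M \right)} = 24 \cdot 3 = 72$)
$T^{2}{\left(O{\left(-5,5 \right)} \right)} = 72^{2} = 5184$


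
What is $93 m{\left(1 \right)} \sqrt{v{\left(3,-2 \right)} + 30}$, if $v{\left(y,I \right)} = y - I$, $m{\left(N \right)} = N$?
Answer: $93 \sqrt{35} \approx 550.2$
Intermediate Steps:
$93 m{\left(1 \right)} \sqrt{v{\left(3,-2 \right)} + 30} = 93 \cdot 1 \sqrt{\left(3 - -2\right) + 30} = 93 \sqrt{\left(3 + 2\right) + 30} = 93 \sqrt{5 + 30} = 93 \sqrt{35}$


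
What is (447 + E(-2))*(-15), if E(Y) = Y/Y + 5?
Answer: -6795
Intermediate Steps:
E(Y) = 6 (E(Y) = 1 + 5 = 6)
(447 + E(-2))*(-15) = (447 + 6)*(-15) = 453*(-15) = -6795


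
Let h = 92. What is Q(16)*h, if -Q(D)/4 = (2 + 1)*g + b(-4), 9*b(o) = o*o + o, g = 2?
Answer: -8096/3 ≈ -2698.7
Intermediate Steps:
b(o) = o/9 + o²/9 (b(o) = (o*o + o)/9 = (o² + o)/9 = (o + o²)/9 = o/9 + o²/9)
Q(D) = -88/3 (Q(D) = -4*((2 + 1)*2 + (⅑)*(-4)*(1 - 4)) = -4*(3*2 + (⅑)*(-4)*(-3)) = -4*(6 + 4/3) = -4*22/3 = -88/3)
Q(16)*h = -88/3*92 = -8096/3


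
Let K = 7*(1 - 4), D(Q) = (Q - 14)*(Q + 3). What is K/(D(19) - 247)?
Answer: 21/137 ≈ 0.15328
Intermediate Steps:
D(Q) = (-14 + Q)*(3 + Q)
K = -21 (K = 7*(-3) = -21)
K/(D(19) - 247) = -21/((-42 + 19² - 11*19) - 247) = -21/((-42 + 361 - 209) - 247) = -21/(110 - 247) = -21/(-137) = -21*(-1/137) = 21/137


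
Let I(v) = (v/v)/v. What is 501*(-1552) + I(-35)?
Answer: -27214321/35 ≈ -7.7755e+5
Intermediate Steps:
I(v) = 1/v
501*(-1552) + I(-35) = 501*(-1552) + 1/(-35) = -777552 - 1/35 = -27214321/35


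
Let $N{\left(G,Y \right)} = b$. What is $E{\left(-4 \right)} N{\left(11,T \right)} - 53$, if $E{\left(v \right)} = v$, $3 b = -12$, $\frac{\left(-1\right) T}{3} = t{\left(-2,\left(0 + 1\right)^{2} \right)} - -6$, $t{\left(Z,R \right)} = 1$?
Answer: $-37$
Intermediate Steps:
$T = -21$ ($T = - 3 \left(1 - -6\right) = - 3 \left(1 + 6\right) = \left(-3\right) 7 = -21$)
$b = -4$ ($b = \frac{1}{3} \left(-12\right) = -4$)
$N{\left(G,Y \right)} = -4$
$E{\left(-4 \right)} N{\left(11,T \right)} - 53 = \left(-4\right) \left(-4\right) - 53 = 16 - 53 = -37$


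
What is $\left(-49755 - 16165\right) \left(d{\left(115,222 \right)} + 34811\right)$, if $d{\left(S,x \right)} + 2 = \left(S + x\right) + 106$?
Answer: $-2323811840$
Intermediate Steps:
$d{\left(S,x \right)} = 104 + S + x$ ($d{\left(S,x \right)} = -2 + \left(\left(S + x\right) + 106\right) = -2 + \left(106 + S + x\right) = 104 + S + x$)
$\left(-49755 - 16165\right) \left(d{\left(115,222 \right)} + 34811\right) = \left(-49755 - 16165\right) \left(\left(104 + 115 + 222\right) + 34811\right) = - 65920 \left(441 + 34811\right) = \left(-65920\right) 35252 = -2323811840$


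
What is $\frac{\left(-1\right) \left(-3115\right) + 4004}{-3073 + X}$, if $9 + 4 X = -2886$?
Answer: $- \frac{28476}{15187} \approx -1.875$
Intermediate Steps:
$X = - \frac{2895}{4}$ ($X = - \frac{9}{4} + \frac{1}{4} \left(-2886\right) = - \frac{9}{4} - \frac{1443}{2} = - \frac{2895}{4} \approx -723.75$)
$\frac{\left(-1\right) \left(-3115\right) + 4004}{-3073 + X} = \frac{\left(-1\right) \left(-3115\right) + 4004}{-3073 - \frac{2895}{4}} = \frac{3115 + 4004}{- \frac{15187}{4}} = 7119 \left(- \frac{4}{15187}\right) = - \frac{28476}{15187}$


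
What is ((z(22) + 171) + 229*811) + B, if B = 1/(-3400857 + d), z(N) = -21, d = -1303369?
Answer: 874369782393/4704226 ≈ 1.8587e+5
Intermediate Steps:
B = -1/4704226 (B = 1/(-3400857 - 1303369) = 1/(-4704226) = -1/4704226 ≈ -2.1257e-7)
((z(22) + 171) + 229*811) + B = ((-21 + 171) + 229*811) - 1/4704226 = (150 + 185719) - 1/4704226 = 185869 - 1/4704226 = 874369782393/4704226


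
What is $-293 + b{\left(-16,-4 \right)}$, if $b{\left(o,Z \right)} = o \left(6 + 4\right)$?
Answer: $-453$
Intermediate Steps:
$b{\left(o,Z \right)} = 10 o$ ($b{\left(o,Z \right)} = o 10 = 10 o$)
$-293 + b{\left(-16,-4 \right)} = -293 + 10 \left(-16\right) = -293 - 160 = -453$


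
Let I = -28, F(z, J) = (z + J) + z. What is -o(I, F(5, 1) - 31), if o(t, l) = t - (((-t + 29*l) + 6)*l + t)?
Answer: 10920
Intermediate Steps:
F(z, J) = J + 2*z (F(z, J) = (J + z) + z = J + 2*z)
o(t, l) = -l*(6 - t + 29*l) (o(t, l) = t - ((6 - t + 29*l)*l + t) = t - (l*(6 - t + 29*l) + t) = t - (t + l*(6 - t + 29*l)) = t + (-t - l*(6 - t + 29*l)) = -l*(6 - t + 29*l))
-o(I, F(5, 1) - 31) = -((1 + 2*5) - 31)*(-6 - 28 - 29*((1 + 2*5) - 31)) = -((1 + 10) - 31)*(-6 - 28 - 29*((1 + 10) - 31)) = -(11 - 31)*(-6 - 28 - 29*(11 - 31)) = -(-20)*(-6 - 28 - 29*(-20)) = -(-20)*(-6 - 28 + 580) = -(-20)*546 = -1*(-10920) = 10920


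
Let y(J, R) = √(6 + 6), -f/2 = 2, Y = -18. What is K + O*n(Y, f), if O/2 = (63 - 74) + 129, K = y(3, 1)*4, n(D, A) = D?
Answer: -4248 + 8*√3 ≈ -4234.1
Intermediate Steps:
f = -4 (f = -2*2 = -4)
y(J, R) = 2*√3 (y(J, R) = √12 = 2*√3)
K = 8*√3 (K = (2*√3)*4 = 8*√3 ≈ 13.856)
O = 236 (O = 2*((63 - 74) + 129) = 2*(-11 + 129) = 2*118 = 236)
K + O*n(Y, f) = 8*√3 + 236*(-18) = 8*√3 - 4248 = -4248 + 8*√3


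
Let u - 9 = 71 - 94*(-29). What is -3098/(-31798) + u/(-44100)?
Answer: 11849153/350572950 ≈ 0.033799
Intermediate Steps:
u = 2806 (u = 9 + (71 - 94*(-29)) = 9 + (71 + 2726) = 9 + 2797 = 2806)
-3098/(-31798) + u/(-44100) = -3098/(-31798) + 2806/(-44100) = -3098*(-1/31798) + 2806*(-1/44100) = 1549/15899 - 1403/22050 = 11849153/350572950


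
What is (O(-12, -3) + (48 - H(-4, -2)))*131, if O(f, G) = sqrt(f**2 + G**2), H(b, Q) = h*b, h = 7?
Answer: 9956 + 393*sqrt(17) ≈ 11576.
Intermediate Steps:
H(b, Q) = 7*b
O(f, G) = sqrt(G**2 + f**2)
(O(-12, -3) + (48 - H(-4, -2)))*131 = (sqrt((-3)**2 + (-12)**2) + (48 - 7*(-4)))*131 = (sqrt(9 + 144) + (48 - 1*(-28)))*131 = (sqrt(153) + (48 + 28))*131 = (3*sqrt(17) + 76)*131 = (76 + 3*sqrt(17))*131 = 9956 + 393*sqrt(17)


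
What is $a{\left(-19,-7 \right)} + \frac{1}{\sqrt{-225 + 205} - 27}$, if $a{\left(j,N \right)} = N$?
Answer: $- \frac{5270}{749} - \frac{2 i \sqrt{5}}{749} \approx -7.036 - 0.0059708 i$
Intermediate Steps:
$a{\left(-19,-7 \right)} + \frac{1}{\sqrt{-225 + 205} - 27} = -7 + \frac{1}{\sqrt{-225 + 205} - 27} = -7 + \frac{1}{\sqrt{-20} + \left(-239 + 212\right)} = -7 + \frac{1}{2 i \sqrt{5} - 27} = -7 + \frac{1}{-27 + 2 i \sqrt{5}}$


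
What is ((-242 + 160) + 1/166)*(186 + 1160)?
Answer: -9160203/83 ≈ -1.1036e+5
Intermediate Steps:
((-242 + 160) + 1/166)*(186 + 1160) = (-82 + 1/166)*1346 = -13611/166*1346 = -9160203/83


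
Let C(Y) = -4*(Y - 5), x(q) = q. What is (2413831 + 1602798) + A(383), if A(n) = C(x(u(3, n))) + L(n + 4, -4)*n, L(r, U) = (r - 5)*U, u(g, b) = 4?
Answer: 3431409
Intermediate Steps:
L(r, U) = U*(-5 + r) (L(r, U) = (-5 + r)*U = U*(-5 + r))
C(Y) = 20 - 4*Y (C(Y) = -4*(-5 + Y) = 20 - 4*Y)
A(n) = 4 + n*(4 - 4*n) (A(n) = (20 - 4*4) + (-4*(-5 + (n + 4)))*n = (20 - 16) + (-4*(-5 + (4 + n)))*n = 4 + (-4*(-1 + n))*n = 4 + (4 - 4*n)*n = 4 + n*(4 - 4*n))
(2413831 + 1602798) + A(383) = (2413831 + 1602798) + (4 + 4*383*(1 - 1*383)) = 4016629 + (4 + 4*383*(1 - 383)) = 4016629 + (4 + 4*383*(-382)) = 4016629 + (4 - 585224) = 4016629 - 585220 = 3431409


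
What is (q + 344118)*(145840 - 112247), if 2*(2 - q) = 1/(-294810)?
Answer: 6816020855632793/589620 ≈ 1.1560e+10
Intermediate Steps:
q = 1179241/589620 (q = 2 - ½/(-294810) = 2 - ½*(-1/294810) = 2 + 1/589620 = 1179241/589620 ≈ 2.0000)
(q + 344118)*(145840 - 112247) = (1179241/589620 + 344118)*(145840 - 112247) = (202900034401/589620)*33593 = 6816020855632793/589620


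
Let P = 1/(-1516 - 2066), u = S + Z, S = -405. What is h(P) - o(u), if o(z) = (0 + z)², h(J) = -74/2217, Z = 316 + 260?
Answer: -64827371/2217 ≈ -29241.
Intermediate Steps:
Z = 576
u = 171 (u = -405 + 576 = 171)
P = -1/3582 (P = 1/(-3582) = -1/3582 ≈ -0.00027917)
h(J) = -74/2217 (h(J) = -74*1/2217 = -74/2217)
o(z) = z²
h(P) - o(u) = -74/2217 - 1*171² = -74/2217 - 1*29241 = -74/2217 - 29241 = -64827371/2217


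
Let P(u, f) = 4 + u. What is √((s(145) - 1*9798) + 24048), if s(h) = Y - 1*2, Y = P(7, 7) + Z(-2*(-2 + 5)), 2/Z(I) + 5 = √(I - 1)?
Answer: √((71293 - 14259*I*√7)/(5 - I*√7)) ≈ 119.41 - 0.0007*I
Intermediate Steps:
Z(I) = 2/(-5 + √(-1 + I)) (Z(I) = 2/(-5 + √(I - 1)) = 2/(-5 + √(-1 + I)))
Y = 11 + 2/(-5 + I*√7) (Y = (4 + 7) + 2/(-5 + √(-1 - 2*(-2 + 5))) = 11 + 2/(-5 + √(-1 - 2*3)) = 11 + 2/(-5 + √(-1 - 6)) = 11 + 2/(-5 + √(-7)) = 11 + 2/(-5 + I*√7) ≈ 10.688 - 0.16536*I)
s(h) = 139/16 - I*√7/16 (s(h) = (171/16 - I*√7/16) - 1*2 = (171/16 - I*√7/16) - 2 = 139/16 - I*√7/16)
√((s(145) - 1*9798) + 24048) = √(((139/16 - I*√7/16) - 1*9798) + 24048) = √(((139/16 - I*√7/16) - 9798) + 24048) = √((-156629/16 - I*√7/16) + 24048) = √(228139/16 - I*√7/16)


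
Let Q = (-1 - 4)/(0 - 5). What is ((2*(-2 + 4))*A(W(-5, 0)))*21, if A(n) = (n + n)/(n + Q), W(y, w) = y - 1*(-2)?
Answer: 252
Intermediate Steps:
W(y, w) = 2 + y (W(y, w) = y + 2 = 2 + y)
Q = 1 (Q = -5/(-5) = -5*(-⅕) = 1)
A(n) = 2*n/(1 + n) (A(n) = (n + n)/(n + 1) = (2*n)/(1 + n) = 2*n/(1 + n))
((2*(-2 + 4))*A(W(-5, 0)))*21 = ((2*(-2 + 4))*(2*(2 - 5)/(1 + (2 - 5))))*21 = ((2*2)*(2*(-3)/(1 - 3)))*21 = (4*(2*(-3)/(-2)))*21 = (4*(2*(-3)*(-½)))*21 = (4*3)*21 = 12*21 = 252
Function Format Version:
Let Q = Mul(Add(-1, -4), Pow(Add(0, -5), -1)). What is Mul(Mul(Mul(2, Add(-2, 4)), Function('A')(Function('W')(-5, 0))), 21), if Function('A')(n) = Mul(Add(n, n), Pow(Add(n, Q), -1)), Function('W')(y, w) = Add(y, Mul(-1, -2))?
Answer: 252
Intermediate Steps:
Function('W')(y, w) = Add(2, y) (Function('W')(y, w) = Add(y, 2) = Add(2, y))
Q = 1 (Q = Mul(-5, Pow(-5, -1)) = Mul(-5, Rational(-1, 5)) = 1)
Function('A')(n) = Mul(2, n, Pow(Add(1, n), -1)) (Function('A')(n) = Mul(Add(n, n), Pow(Add(n, 1), -1)) = Mul(Mul(2, n), Pow(Add(1, n), -1)) = Mul(2, n, Pow(Add(1, n), -1)))
Mul(Mul(Mul(2, Add(-2, 4)), Function('A')(Function('W')(-5, 0))), 21) = Mul(Mul(Mul(2, Add(-2, 4)), Mul(2, Add(2, -5), Pow(Add(1, Add(2, -5)), -1))), 21) = Mul(Mul(Mul(2, 2), Mul(2, -3, Pow(Add(1, -3), -1))), 21) = Mul(Mul(4, Mul(2, -3, Pow(-2, -1))), 21) = Mul(Mul(4, Mul(2, -3, Rational(-1, 2))), 21) = Mul(Mul(4, 3), 21) = Mul(12, 21) = 252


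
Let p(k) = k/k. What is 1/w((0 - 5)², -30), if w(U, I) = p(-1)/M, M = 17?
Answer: 17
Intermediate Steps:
p(k) = 1
w(U, I) = 1/17
1/w((0 - 5)², -30) = 1/(1/17) = 17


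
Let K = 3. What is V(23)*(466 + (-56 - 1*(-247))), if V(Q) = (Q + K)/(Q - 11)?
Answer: 2847/2 ≈ 1423.5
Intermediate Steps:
V(Q) = (3 + Q)/(-11 + Q) (V(Q) = (Q + 3)/(Q - 11) = (3 + Q)/(-11 + Q))
V(23)*(466 + (-56 - 1*(-247))) = ((3 + 23)/(-11 + 23))*(466 + (-56 - 1*(-247))) = (26/12)*(466 + (-56 + 247)) = ((1/12)*26)*(466 + 191) = (13/6)*657 = 2847/2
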